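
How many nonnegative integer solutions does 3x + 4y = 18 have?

2

gcd(4, 3) = 1  (4 = 1×3 + 1, 3 = 3×1).
Back-substituting, 3×(-1) + 4×(1) = 1.
Scale by 18: one solution is (-18, 18). Reduce x mod 4: (2, 3).
General: x = 2 + 4t, y = 3 - 3t.
x ≥ 0 ⇒ t ≥ 0; y ≥ 0 ⇒ t ≤ 1. So t ∈ [0, 1]: 2 solutions.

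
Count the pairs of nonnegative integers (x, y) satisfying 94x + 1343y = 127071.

1

gcd(1343, 94) = 1  (1343 = 14·94 + 27, 94 = 3·27 + 13, 27 = 2·13 + 1, 13 = 13·1).
Back-substituting, 94·(-100) + 1343·(7) = 1.
Scale by 127071: one solution is (-12707100, 889497). Reduce x mod 1343: (366, 69).
General: x = 366 + 1343t, y = 69 - 94t.
x ≥ 0 ⇒ t ≥ 0; y ≥ 0 ⇒ t ≤ 0. So t ∈ [0, 0]: 1 solution.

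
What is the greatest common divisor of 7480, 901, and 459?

17

gcd(7480, 901) = 17.
gcd(17, 459) = 17.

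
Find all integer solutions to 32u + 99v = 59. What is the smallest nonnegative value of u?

73

gcd(99, 32):
  99 = 3·32 + 3
  32 = 10·3 + 2
  3 = 1·2 + 1
  2 = 2·1
so gcd(99, 32) = 1.
1 divides 59, so solutions exist.
Back-substitute for Bézout coefficients:
  1 = 3 - 1·2
  ... = 32·(-34) + 99·(11)
Scale by 59/1 = 59: (u₀, v₀) = (-2006, 649).
General solution: u = -2006 + 99t, v = 649 - 32t for integer t.
u ≥ 0: smallest is -2006 mod 99 = 73 (at t = 21), with v = -23.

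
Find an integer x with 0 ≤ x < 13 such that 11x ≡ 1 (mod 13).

gcd(13, 11) = 1.
By Bézout, 11×(6) + 13×(-5) = 1.
So 11×6 ≡ 1 (mod 13), and 6 mod 13 = 6.

6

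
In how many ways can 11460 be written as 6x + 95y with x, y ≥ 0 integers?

21

gcd(95, 6) = 1.
By Bézout, 6·(16) + 95·(-1) = 1.
One solution: (10, 120).
General: x = 10 + 95t, y = 120 - 6t.
x ≥ 0 ⇒ t ≥ 0; y ≥ 0 ⇒ t ≤ 20. So t ∈ [0, 20]: 21 solutions.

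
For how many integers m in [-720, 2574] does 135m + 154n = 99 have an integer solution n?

gcd(154, 135) = 1.
By Bézout, 135*(-73) + 154*(64) = 1.
Particular solution: (11, -9).
General solution: m = 11 + 154t, n = -9 - 135t for integer t.
-720 ≤ 11 + 154t ≤ 2574 gives t ∈ [-4, 16], which is 21 values.

21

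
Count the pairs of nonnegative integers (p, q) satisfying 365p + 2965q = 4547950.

gcd(2965, 365) = 5.
By Bézout, 365·(65) + 2965·(-8) = 5.
One solution: (64, 1526).
General: p = 64 + 593t, q = 1526 - 73t.
p ≥ 0 ⇒ t ≥ 0; q ≥ 0 ⇒ t ≤ 20. So t ∈ [0, 20]: 21 solutions.

21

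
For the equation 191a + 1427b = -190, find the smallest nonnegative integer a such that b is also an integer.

649

gcd(1427, 191) = 1  (1427 = 7×191 + 90, 191 = 2×90 + 11, 90 = 8×11 + 2, 11 = 5×2 + 1, 2 = 2×1).
1 divides -190, so solutions exist.
Back-substituting, 191×(650) + 1427×(-87) = 1.
Scale by -190/1 = -190: (a₀, b₀) = (-123500, 16530).
General solution: a = -123500 + 1427t, b = 16530 - 191t for integer t.
a ≥ 0: smallest is -123500 mod 1427 = 649 (at t = 87), with b = -87.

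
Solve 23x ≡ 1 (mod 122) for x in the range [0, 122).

69

gcd(122, 23) = 1.
By Bézout, 23*(-53) + 122*(10) = 1.
So 23*-53 ≡ 1 (mod 122), and -53 mod 122 = 69.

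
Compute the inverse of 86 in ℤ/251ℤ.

gcd(251, 86) = 1  (251 = 2*86 + 79, 86 = 1*79 + 7, 79 = 11*7 + 2, 7 = 3*2 + 1, 2 = 2*1).
Back-substituting, 86*(108) + 251*(-37) = 1.
So 86*108 ≡ 1 (mod 251), and 108 mod 251 = 108.

108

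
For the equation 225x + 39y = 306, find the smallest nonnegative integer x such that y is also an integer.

5

gcd(225, 39) = 3  (225 = 5×39 + 30, 39 = 1×30 + 9, 30 = 3×9 + 3, 9 = 3×3).
3 divides 306, so solutions exist.
Back-substituting, 225×(4) + 39×(-23) = 3.
Scale by 306/3 = 102: (x₀, y₀) = (408, -2346).
General solution: x = 408 + 13t, y = -2346 - 75t for integer t.
x ≥ 0: smallest is 408 mod 13 = 5 (at t = -31), with y = -21.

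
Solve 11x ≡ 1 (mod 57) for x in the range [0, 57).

26

gcd(57, 11):
  57 = 5·11 + 2
  11 = 5·2 + 1
  2 = 2·1
so gcd(57, 11) = 1.
Back-substitute for Bézout coefficients:
  1 = 11 - 5·2
  ... = 11·(26) + 57·(-5)
So 11·26 ≡ 1 (mod 57), and 26 mod 57 = 26.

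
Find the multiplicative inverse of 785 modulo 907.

736

gcd(907, 785) = 1  (907 = 1×785 + 122, 785 = 6×122 + 53, 122 = 2×53 + 16, 53 = 3×16 + 5, 16 = 3×5 + 1, 5 = 5×1).
Back-substituting, 785×(-171) + 907×(148) = 1.
So 785×-171 ≡ 1 (mod 907), and -171 mod 907 = 736.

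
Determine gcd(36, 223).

1

gcd(223, 36):
  223 = 6×36 + 7
  36 = 5×7 + 1
  7 = 7×1
so gcd(223, 36) = 1.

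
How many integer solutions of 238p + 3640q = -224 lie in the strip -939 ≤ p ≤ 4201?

20

gcd(3640, 238):
  3640 = 15×238 + 70
  238 = 3×70 + 28
  70 = 2×28 + 14
  28 = 2×14
so gcd(3640, 238) = 14.
Back-substitute for Bézout coefficients:
  14 = 70 - 2×28
  ... = 238×(-107) + 3640×(7)
Scale by -16: particular solution (1712, -112); reduce p mod 260: (152, -10).
General solution: p = 152 + 260t, q = -10 - 17t for integer t.
-939 ≤ 152 + 260t ≤ 4201 gives t ∈ [-4, 15], which is 20 values.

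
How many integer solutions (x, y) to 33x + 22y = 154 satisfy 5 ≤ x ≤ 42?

gcd(33, 22) = 11  (33 = 1·22 + 11, 22 = 2·11).
Back-substituting, 33·(1) + 22·(-1) = 11.
Scale by 14: particular solution (14, -14); reduce x mod 2: (0, 7).
General solution: x = 0 + 2t, y = 7 - 3t for integer t.
5 ≤ 0 + 2t ≤ 42 gives t ∈ [3, 21], which is 19 values.

19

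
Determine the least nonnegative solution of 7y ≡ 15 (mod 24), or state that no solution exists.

9

gcd(24, 7):
  24 = 3*7 + 3
  7 = 2*3 + 1
  3 = 3*1
so gcd(24, 7) = 1.
1 divides 15, so solutions exist.
Back-substitute for Bézout coefficients:
  1 = 7 - 2*3
  ... = 7*(7) + 24*(-2)
So 7*(7) ≡ 1 (mod 24); multiply by 15: y ≡ 105 (mod 24).
Smallest nonnegative: y = 105 mod 24 = 9.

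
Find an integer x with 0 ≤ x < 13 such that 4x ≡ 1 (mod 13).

10

gcd(13, 4) = 1  (13 = 3·4 + 1, 4 = 4·1).
Back-substituting, 4·(-3) + 13·(1) = 1.
So 4·-3 ≡ 1 (mod 13), and -3 mod 13 = 10.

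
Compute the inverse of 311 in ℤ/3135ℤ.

2006

gcd(3135, 311):
  3135 = 10×311 + 25
  311 = 12×25 + 11
  25 = 2×11 + 3
  11 = 3×3 + 2
  3 = 1×2 + 1
  2 = 2×1
so gcd(3135, 311) = 1.
Back-substitute for Bézout coefficients:
  1 = 3 - 1×2
  ... = 311×(-1129) + 3135×(112)
So 311×-1129 ≡ 1 (mod 3135), and -1129 mod 3135 = 2006.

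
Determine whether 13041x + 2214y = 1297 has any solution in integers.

gcd(13041, 2214) = 27  (13041 = 5×2214 + 1971, 2214 = 1×1971 + 243, 1971 = 8×243 + 27, 243 = 9×27).
27 does not divide 1297 (remainder 1), so no integer solutions.

no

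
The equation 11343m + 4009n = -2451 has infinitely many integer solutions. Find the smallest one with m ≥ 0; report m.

197

gcd(11343, 4009) = 19.
19 divides -2451, so solutions exist.
By Bézout, 11343·(41) + 4009·(-116) = 19.
Scale by -2451/19 = -129: (m₀, n₀) = (-5289, 14964).
General solution: m = -5289 + 211t, n = 14964 - 597t for integer t.
m ≥ 0: smallest is -5289 mod 211 = 197 (at t = 26), with n = -558.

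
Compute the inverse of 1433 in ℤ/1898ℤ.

gcd(1898, 1433) = 1  (1898 = 1·1433 + 465, 1433 = 3·465 + 38, 465 = 12·38 + 9, 38 = 4·9 + 2, 9 = 4·2 + 1, 2 = 2·1).
Back-substituting, 1433·(-849) + 1898·(641) = 1.
So 1433·-849 ≡ 1 (mod 1898), and -849 mod 1898 = 1049.

1049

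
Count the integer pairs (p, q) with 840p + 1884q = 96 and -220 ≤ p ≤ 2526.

gcd(1884, 840):
  1884 = 2·840 + 204
  840 = 4·204 + 24
  204 = 8·24 + 12
  24 = 2·12
so gcd(1884, 840) = 12.
Back-substitute for Bézout coefficients:
  12 = 204 - 8·24
  ... = 840·(-74) + 1884·(33)
Scale by 8: particular solution (-592, 264); reduce p mod 157: (36, -16).
General solution: p = 36 + 157t, q = -16 - 70t for integer t.
-220 ≤ 36 + 157t ≤ 2526 gives t ∈ [-1, 15], which is 17 values.

17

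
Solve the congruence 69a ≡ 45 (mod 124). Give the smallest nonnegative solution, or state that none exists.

gcd(124, 69) = 1  (124 = 1*69 + 55, 69 = 1*55 + 14, 55 = 3*14 + 13, 14 = 1*13 + 1, 13 = 13*1).
1 divides 45, so solutions exist.
Back-substituting, 69*(9) + 124*(-5) = 1.
So 69*(9) ≡ 1 (mod 124); multiply by 45: a ≡ 405 (mod 124).
Smallest nonnegative: a = 405 mod 124 = 33.

33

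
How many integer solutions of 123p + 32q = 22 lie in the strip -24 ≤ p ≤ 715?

gcd(123, 32) = 1  (123 = 3*32 + 27, 32 = 1*27 + 5, 27 = 5*5 + 2, 5 = 2*2 + 1, 2 = 2*1).
Back-substituting, 123*(-13) + 32*(50) = 1.
Scale by 22: particular solution (-286, 1100); reduce p mod 32: (2, -7).
General solution: p = 2 + 32t, q = -7 - 123t for integer t.
-24 ≤ 2 + 32t ≤ 715 gives t ∈ [0, 22], which is 23 values.

23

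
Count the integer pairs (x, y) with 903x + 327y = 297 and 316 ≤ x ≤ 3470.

29

gcd(903, 327) = 3.
By Bézout, 903*(-21) + 327*(58) = 3.
Particular solution: (101, -278).
General solution: x = 101 + 109t, y = -278 - 301t for integer t.
316 ≤ 101 + 109t ≤ 3470 gives t ∈ [2, 30], which is 29 values.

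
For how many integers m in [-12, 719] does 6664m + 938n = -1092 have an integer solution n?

11

gcd(6664, 938) = 14.
By Bézout, 6664×(-19) + 938×(135) = 14.
Particular solution: (8, -58).
General solution: m = 8 + 67t, n = -58 - 476t for integer t.
-12 ≤ 8 + 67t ≤ 719 gives t ∈ [0, 10], which is 11 values.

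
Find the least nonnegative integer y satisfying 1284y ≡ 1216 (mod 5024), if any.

1120

gcd(5024, 1284) = 4.
4 divides 1216, so solutions exist.
By Bézout, 1284·(-583) + 5024·(149) = 4.
So 1284·(-583) ≡ 4 (mod 5024); multiply by 304: y ≡ -177232 (mod 1256).
Smallest nonnegative: y = -177232 mod 1256 = 1120.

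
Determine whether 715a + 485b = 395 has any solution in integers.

yes

gcd(715, 485) = 5  (715 = 1*485 + 230, 485 = 2*230 + 25, 230 = 9*25 + 5, 25 = 5*5).
5 divides 395, so integer solutions exist.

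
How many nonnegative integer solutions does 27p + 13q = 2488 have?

7

gcd(27, 13) = 1.
By Bézout, 27×(1) + 13×(-2) = 1.
One solution: (5, 181).
General: p = 5 + 13t, q = 181 - 27t.
p ≥ 0 ⇒ t ≥ 0; q ≥ 0 ⇒ t ≤ 6. So t ∈ [0, 6]: 7 solutions.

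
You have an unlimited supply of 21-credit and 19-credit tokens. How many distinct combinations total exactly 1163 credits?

3

Need nonnegative integers with 21j + 19k = 1163.
gcd(21, 19) = 1, and 21·(-9) + 19·(10) = 1.
So (j₀, k₀) = (-10467, 11630); general j = -10467 + 19t, k = 11630 - 21t.
j ≥ 0 ⇒ t ≥ 551; k ≥ 0 ⇒ t ≤ 553. That's 3 values of t.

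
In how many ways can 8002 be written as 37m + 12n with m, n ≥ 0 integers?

gcd(37, 12) = 1.
By Bézout, 37×(1) + 12×(-3) = 1.
One solution: (10, 636).
General: m = 10 + 12t, n = 636 - 37t.
m ≥ 0 ⇒ t ≥ 0; n ≥ 0 ⇒ t ≤ 17. So t ∈ [0, 17]: 18 solutions.

18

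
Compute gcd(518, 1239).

gcd(1239, 518):
  1239 = 2×518 + 203
  518 = 2×203 + 112
  203 = 1×112 + 91
  112 = 1×91 + 21
  91 = 4×21 + 7
  21 = 3×7
so gcd(1239, 518) = 7.

7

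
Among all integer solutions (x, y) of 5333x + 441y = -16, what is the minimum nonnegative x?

gcd(5333, 441):
  5333 = 12×441 + 41
  441 = 10×41 + 31
  41 = 1×31 + 10
  31 = 3×10 + 1
  10 = 10×1
so gcd(5333, 441) = 1.
1 divides -16, so solutions exist.
Back-substitute for Bézout coefficients:
  1 = 31 - 3×10
  ... = 5333×(-43) + 441×(520)
Scale by -16/1 = -16: (x₀, y₀) = (688, -8320).
General solution: x = 688 + 441t, y = -8320 - 5333t for integer t.
x ≥ 0: smallest is 688 mod 441 = 247 (at t = -1), with y = -2987.

247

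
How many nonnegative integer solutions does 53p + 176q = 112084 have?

gcd(176, 53) = 1.
By Bézout, 53·(-83) + 176·(25) = 1.
One solution: (36, 626).
General: p = 36 + 176t, q = 626 - 53t.
p ≥ 0 ⇒ t ≥ 0; q ≥ 0 ⇒ t ≤ 11. So t ∈ [0, 11]: 12 solutions.

12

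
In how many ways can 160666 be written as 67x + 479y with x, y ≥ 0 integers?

gcd(479, 67) = 1.
By Bézout, 67×(143) + 479×(-20) = 1.
One solution: (3, 335).
General: x = 3 + 479t, y = 335 - 67t.
x ≥ 0 ⇒ t ≥ 0; y ≥ 0 ⇒ t ≤ 5. So t ∈ [0, 5]: 6 solutions.

6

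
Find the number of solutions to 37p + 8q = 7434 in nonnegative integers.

25

gcd(37, 8) = 1  (37 = 4*8 + 5, 8 = 1*5 + 3, 5 = 1*3 + 2, 3 = 1*2 + 1, 2 = 2*1).
Back-substituting, 37*(-3) + 8*(14) = 1.
Scale by 7434: one solution is (-22302, 104076). Reduce p mod 8: (2, 920).
General: p = 2 + 8t, q = 920 - 37t.
p ≥ 0 ⇒ t ≥ 0; q ≥ 0 ⇒ t ≤ 24. So t ∈ [0, 24]: 25 solutions.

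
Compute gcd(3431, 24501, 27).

gcd(24501, 3431) = 1.
gcd(1, 27) = 1.

1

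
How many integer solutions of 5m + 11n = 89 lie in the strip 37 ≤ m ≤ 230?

gcd(11, 5):
  11 = 2·5 + 1
  5 = 5·1
so gcd(11, 5) = 1.
Back-substitute for Bézout coefficients:
  1 = 11 - 2·5
  ... = 5·(-2) + 11·(1)
Scale by 89: particular solution (-178, 89); reduce m mod 11: (9, 4).
General solution: m = 9 + 11t, n = 4 - 5t for integer t.
37 ≤ 9 + 11t ≤ 230 gives t ∈ [3, 20], which is 18 values.

18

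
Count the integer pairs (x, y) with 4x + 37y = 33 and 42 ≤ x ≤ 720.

gcd(37, 4) = 1.
By Bézout, 4*(-9) + 37*(1) = 1.
Particular solution: (36, -3).
General solution: x = 36 + 37t, y = -3 - 4t for integer t.
42 ≤ 36 + 37t ≤ 720 gives t ∈ [1, 18], which is 18 values.

18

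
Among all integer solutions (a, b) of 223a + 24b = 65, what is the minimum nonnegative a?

gcd(223, 24) = 1.
1 divides 65, so solutions exist.
By Bézout, 223*(7) + 24*(-65) = 1.
Scale by 65/1 = 65: (a₀, b₀) = (455, -4225).
General solution: a = 455 + 24t, b = -4225 - 223t for integer t.
a ≥ 0: smallest is 455 mod 24 = 23 (at t = -18), with b = -211.

23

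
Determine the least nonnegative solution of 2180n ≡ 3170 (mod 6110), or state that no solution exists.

gcd(6110, 2180) = 10.
10 divides 3170, so solutions exist.
By Bézout, 2180·(199) + 6110·(-71) = 10.
So 2180·(199) ≡ 10 (mod 6110); multiply by 317: n ≡ 63083 (mod 611).
Smallest nonnegative: n = 63083 mod 611 = 150.

150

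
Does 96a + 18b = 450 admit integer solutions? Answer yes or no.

gcd(96, 18) = 6.
6 divides 450, so integer solutions exist.

yes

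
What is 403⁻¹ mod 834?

gcd(834, 403) = 1.
By Bézout, 403*(-149) + 834*(72) = 1.
So 403*-149 ≡ 1 (mod 834), and -149 mod 834 = 685.

685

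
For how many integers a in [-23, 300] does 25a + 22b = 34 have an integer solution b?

gcd(25, 22) = 1  (25 = 1×22 + 3, 22 = 7×3 + 1, 3 = 3×1).
Back-substituting, 25×(-7) + 22×(8) = 1.
Scale by 34: particular solution (-238, 272); reduce a mod 22: (4, -3).
General solution: a = 4 + 22t, b = -3 - 25t for integer t.
-23 ≤ 4 + 22t ≤ 300 gives t ∈ [-1, 13], which is 15 values.

15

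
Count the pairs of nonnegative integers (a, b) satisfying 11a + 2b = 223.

10

gcd(11, 2):
  11 = 5*2 + 1
  2 = 2*1
so gcd(11, 2) = 1.
Back-substitute for Bézout coefficients:
  1 = 11 - 5*2
  ... = 11*(1) + 2*(-5)
Scale by 223: one solution is (223, -1115). Reduce a mod 2: (1, 106).
General: a = 1 + 2t, b = 106 - 11t.
a ≥ 0 ⇒ t ≥ 0; b ≥ 0 ⇒ t ≤ 9. So t ∈ [0, 9]: 10 solutions.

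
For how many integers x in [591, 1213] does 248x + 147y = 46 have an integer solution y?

gcd(248, 147) = 1  (248 = 1×147 + 101, 147 = 1×101 + 46, 101 = 2×46 + 9, 46 = 5×9 + 1, 9 = 9×1).
Back-substituting, 248×(-16) + 147×(27) = 1.
Scale by 46: particular solution (-736, 1242); reduce x mod 147: (146, -246).
General solution: x = 146 + 147t, y = -246 - 248t for integer t.
591 ≤ 146 + 147t ≤ 1213 gives t ∈ [4, 7], which is 4 values.

4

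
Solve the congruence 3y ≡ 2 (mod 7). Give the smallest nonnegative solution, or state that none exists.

gcd(7, 3):
  7 = 2·3 + 1
  3 = 3·1
so gcd(7, 3) = 1.
1 divides 2, so solutions exist.
Back-substitute for Bézout coefficients:
  1 = 7 - 2·3
  ... = 3·(-2) + 7·(1)
So 3·(-2) ≡ 1 (mod 7); multiply by 2: y ≡ -4 (mod 7).
Smallest nonnegative: y = -4 mod 7 = 3.

3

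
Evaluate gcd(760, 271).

gcd(760, 271):
  760 = 2*271 + 218
  271 = 1*218 + 53
  218 = 4*53 + 6
  53 = 8*6 + 5
  6 = 1*5 + 1
  5 = 5*1
so gcd(760, 271) = 1.

1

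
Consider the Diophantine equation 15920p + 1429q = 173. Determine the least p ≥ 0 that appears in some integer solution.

1309

gcd(15920, 1429):
  15920 = 11·1429 + 201
  1429 = 7·201 + 22
  201 = 9·22 + 3
  22 = 7·3 + 1
  3 = 3·1
so gcd(15920, 1429) = 1.
1 divides 173, so solutions exist.
Back-substitute for Bézout coefficients:
  1 = 22 - 7·3
  ... = 15920·(-455) + 1429·(5069)
Scale by 173/1 = 173: (p₀, q₀) = (-78715, 876937).
General solution: p = -78715 + 1429t, q = 876937 - 15920t for integer t.
p ≥ 0: smallest is -78715 mod 1429 = 1309 (at t = 56), with q = -14583.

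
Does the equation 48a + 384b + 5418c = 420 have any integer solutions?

gcd(384, 48) = 48  (384 = 8*48).
gcd(48, 5418) = 6.
6 divides 420, so integer solutions exist.

yes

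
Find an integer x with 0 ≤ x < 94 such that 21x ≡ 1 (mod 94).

9

gcd(94, 21) = 1  (94 = 4·21 + 10, 21 = 2·10 + 1, 10 = 10·1).
Back-substituting, 21·(9) + 94·(-2) = 1.
So 21·9 ≡ 1 (mod 94), and 9 mod 94 = 9.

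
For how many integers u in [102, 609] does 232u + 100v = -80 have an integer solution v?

20

gcd(232, 100):
  232 = 2*100 + 32
  100 = 3*32 + 4
  32 = 8*4
so gcd(232, 100) = 4.
Back-substitute for Bézout coefficients:
  4 = 100 - 3*32
  ... = 232*(-3) + 100*(7)
Scale by -20: particular solution (60, -140); reduce u mod 25: (10, -24).
General solution: u = 10 + 25t, v = -24 - 58t for integer t.
102 ≤ 10 + 25t ≤ 609 gives t ∈ [4, 23], which is 20 values.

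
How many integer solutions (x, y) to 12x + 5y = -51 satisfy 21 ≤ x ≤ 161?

28

gcd(12, 5) = 1  (12 = 2×5 + 2, 5 = 2×2 + 1, 2 = 2×1).
Back-substituting, 12×(-2) + 5×(5) = 1.
Scale by -51: particular solution (102, -255); reduce x mod 5: (2, -15).
General solution: x = 2 + 5t, y = -15 - 12t for integer t.
21 ≤ 2 + 5t ≤ 161 gives t ∈ [4, 31], which is 28 values.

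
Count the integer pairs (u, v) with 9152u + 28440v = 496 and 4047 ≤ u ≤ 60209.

gcd(28440, 9152) = 8.
By Bézout, 9152*(289) + 28440*(-93) = 8.
Particular solution: (143, -46).
General solution: u = 143 + 3555t, v = -46 - 1144t for integer t.
4047 ≤ 143 + 3555t ≤ 60209 gives t ∈ [2, 16], which is 15 values.

15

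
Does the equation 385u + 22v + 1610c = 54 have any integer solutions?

yes

gcd(385, 22) = 11  (385 = 17·22 + 11, 22 = 2·11).
gcd(11, 1610) = 1.
1 divides 54, so integer solutions exist.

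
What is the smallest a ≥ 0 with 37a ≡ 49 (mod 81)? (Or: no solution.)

gcd(81, 37):
  81 = 2×37 + 7
  37 = 5×7 + 2
  7 = 3×2 + 1
  2 = 2×1
so gcd(81, 37) = 1.
1 divides 49, so solutions exist.
Back-substitute for Bézout coefficients:
  1 = 7 - 3×2
  ... = 37×(-35) + 81×(16)
So 37×(-35) ≡ 1 (mod 81); multiply by 49: a ≡ -1715 (mod 81).
Smallest nonnegative: a = -1715 mod 81 = 67.

67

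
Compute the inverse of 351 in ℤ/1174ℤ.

97

gcd(1174, 351) = 1.
By Bézout, 351*(97) + 1174*(-29) = 1.
So 351*97 ≡ 1 (mod 1174), and 97 mod 1174 = 97.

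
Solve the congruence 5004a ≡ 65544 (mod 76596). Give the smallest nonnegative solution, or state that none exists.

gcd(76596, 5004) = 12  (76596 = 15×5004 + 1536, 5004 = 3×1536 + 396, 1536 = 3×396 + 348, 396 = 1×348 + 48, 348 = 7×48 + 12, 48 = 4×12).
12 divides 65544, so solutions exist.
Back-substituting, 5004×(-1546) + 76596×(101) = 12.
So 5004×(-1546) ≡ 12 (mod 76596); multiply by 5462: a ≡ -8444252 (mod 6383).
Smallest nonnegative: a = -8444252 mod 6383 = 457.

457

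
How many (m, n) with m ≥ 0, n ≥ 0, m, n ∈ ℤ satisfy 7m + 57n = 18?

0

gcd(57, 7):
  57 = 8·7 + 1
  7 = 7·1
so gcd(57, 7) = 1.
Back-substitute for Bézout coefficients:
  1 = 57 - 8·7
  ... = 7·(-8) + 57·(1)
Scale by 18: one solution is (-144, 18). Reduce m mod 57: (27, -3).
General: m = 27 + 57t, n = -3 - 7t.
m ≥ 0 ⇒ t ≥ 0; n ≥ 0 ⇒ t ≤ -1. So t ∈ [0, -1]: 0 solutions.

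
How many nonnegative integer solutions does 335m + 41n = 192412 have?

14

gcd(335, 41) = 1  (335 = 8*41 + 7, 41 = 5*7 + 6, 7 = 1*6 + 1, 6 = 6*1).
Back-substituting, 335*(6) + 41*(-49) = 1.
Scale by 192412: one solution is (1154472, -9428188). Reduce m mod 41: (35, 4407).
General: m = 35 + 41t, n = 4407 - 335t.
m ≥ 0 ⇒ t ≥ 0; n ≥ 0 ⇒ t ≤ 13. So t ∈ [0, 13]: 14 solutions.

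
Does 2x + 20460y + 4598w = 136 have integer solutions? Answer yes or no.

gcd(20460, 2) = 2  (20460 = 10230*2).
gcd(2, 4598) = 2.
2 divides 136, so integer solutions exist.

yes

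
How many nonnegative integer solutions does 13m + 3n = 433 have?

11

gcd(13, 3):
  13 = 4·3 + 1
  3 = 3·1
so gcd(13, 3) = 1.
Back-substitute for Bézout coefficients:
  1 = 13 - 4·3
  ... = 13·(1) + 3·(-4)
Scale by 433: one solution is (433, -1732). Reduce m mod 3: (1, 140).
General: m = 1 + 3t, n = 140 - 13t.
m ≥ 0 ⇒ t ≥ 0; n ≥ 0 ⇒ t ≤ 10. So t ∈ [0, 10]: 11 solutions.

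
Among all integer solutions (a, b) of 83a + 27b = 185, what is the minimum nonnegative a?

25

gcd(83, 27):
  83 = 3×27 + 2
  27 = 13×2 + 1
  2 = 2×1
so gcd(83, 27) = 1.
1 divides 185, so solutions exist.
Back-substitute for Bézout coefficients:
  1 = 27 - 13×2
  ... = 83×(-13) + 27×(40)
Scale by 185/1 = 185: (a₀, b₀) = (-2405, 7400).
General solution: a = -2405 + 27t, b = 7400 - 83t for integer t.
a ≥ 0: smallest is -2405 mod 27 = 25 (at t = 90), with b = -70.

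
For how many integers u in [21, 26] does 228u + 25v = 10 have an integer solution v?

gcd(228, 25):
  228 = 9·25 + 3
  25 = 8·3 + 1
  3 = 3·1
so gcd(228, 25) = 1.
Back-substitute for Bézout coefficients:
  1 = 25 - 8·3
  ... = 228·(-8) + 25·(73)
Scale by 10: particular solution (-80, 730); reduce u mod 25: (20, -182).
General solution: u = 20 + 25t, v = -182 - 228t for integer t.
21 ≤ 20 + 25t ≤ 26 gives t ∈ [1, 0], which is 0 values.

0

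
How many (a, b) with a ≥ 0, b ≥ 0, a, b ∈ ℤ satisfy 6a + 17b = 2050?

gcd(17, 6) = 1  (17 = 2·6 + 5, 6 = 1·5 + 1, 5 = 5·1).
Back-substituting, 6·(3) + 17·(-1) = 1.
Scale by 2050: one solution is (6150, -2050). Reduce a mod 17: (13, 116).
General: a = 13 + 17t, b = 116 - 6t.
a ≥ 0 ⇒ t ≥ 0; b ≥ 0 ⇒ t ≤ 19. So t ∈ [0, 19]: 20 solutions.

20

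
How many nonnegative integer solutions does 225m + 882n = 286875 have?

14

gcd(882, 225) = 9  (882 = 3*225 + 207, 225 = 1*207 + 18, 207 = 11*18 + 9, 18 = 2*9).
Back-substituting, 225*(-47) + 882*(12) = 9.
Scale by 31875: one solution is (-1498125, 382500). Reduce m mod 98: (1, 325).
General: m = 1 + 98t, n = 325 - 25t.
m ≥ 0 ⇒ t ≥ 0; n ≥ 0 ⇒ t ≤ 13. So t ∈ [0, 13]: 14 solutions.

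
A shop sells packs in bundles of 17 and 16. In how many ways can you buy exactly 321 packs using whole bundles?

2

Need nonnegative integers with 17j + 16k = 321.
gcd(17, 16) = 1, and 17·(1) + 16·(-1) = 1.
So (j₀, k₀) = (321, -321); general j = 321 + 16t, k = -321 - 17t.
j ≥ 0 ⇒ t ≥ -20; k ≥ 0 ⇒ t ≤ -19. That's 2 values of t.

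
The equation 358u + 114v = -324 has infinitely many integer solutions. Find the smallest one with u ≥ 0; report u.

51

gcd(358, 114) = 2.
2 divides -324, so solutions exist.
By Bézout, 358*(-7) + 114*(22) = 2.
Scale by -324/2 = -162: (u₀, v₀) = (1134, -3564).
General solution: u = 1134 + 57t, v = -3564 - 179t for integer t.
u ≥ 0: smallest is 1134 mod 57 = 51 (at t = -19), with v = -163.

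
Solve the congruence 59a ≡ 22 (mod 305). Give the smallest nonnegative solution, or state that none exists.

gcd(305, 59) = 1.
1 divides 22, so solutions exist.
By Bézout, 59×(-31) + 305×(6) = 1.
So 59×(-31) ≡ 1 (mod 305); multiply by 22: a ≡ -682 (mod 305).
Smallest nonnegative: a = -682 mod 305 = 233.

233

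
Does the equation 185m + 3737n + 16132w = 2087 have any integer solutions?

gcd(3737, 185) = 37  (3737 = 20·185 + 37, 185 = 5·37).
gcd(37, 16132) = 37.
37 does not divide 2087 (remainder 15), so no integer solutions.

no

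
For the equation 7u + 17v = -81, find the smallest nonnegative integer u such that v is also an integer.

gcd(17, 7):
  17 = 2×7 + 3
  7 = 2×3 + 1
  3 = 3×1
so gcd(17, 7) = 1.
1 divides -81, so solutions exist.
Back-substitute for Bézout coefficients:
  1 = 7 - 2×3
  ... = 7×(5) + 17×(-2)
Scale by -81/1 = -81: (u₀, v₀) = (-405, 162).
General solution: u = -405 + 17t, v = 162 - 7t for integer t.
u ≥ 0: smallest is -405 mod 17 = 3 (at t = 24), with v = -6.

3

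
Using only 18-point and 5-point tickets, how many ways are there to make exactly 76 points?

1

Need nonnegative integers with 18j + 5k = 76.
gcd(18, 5) = 1, and 18·(2) + 5·(-7) = 1.
So (j₀, k₀) = (152, -532); general j = 152 + 5t, k = -532 - 18t.
j ≥ 0 ⇒ t ≥ -30; k ≥ 0 ⇒ t ≤ -30. That's 1 value of t.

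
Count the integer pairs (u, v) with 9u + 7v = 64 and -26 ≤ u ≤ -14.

gcd(9, 7) = 1.
By Bézout, 9×(-3) + 7×(4) = 1.
Particular solution: (4, 4).
General solution: u = 4 + 7t, v = 4 - 9t for integer t.
-26 ≤ 4 + 7t ≤ -14 gives t ∈ [-4, -3], which is 2 values.

2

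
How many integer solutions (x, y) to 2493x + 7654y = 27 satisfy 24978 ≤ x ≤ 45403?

3

gcd(7654, 2493) = 1  (7654 = 3·2493 + 175, 2493 = 14·175 + 43, 175 = 4·43 + 3, 43 = 14·3 + 1, 3 = 3·1).
Back-substituting, 2493·(2493) + 7654·(-812) = 1.
Scale by 27: particular solution (67311, -21924); reduce x mod 7654: (6079, -1980).
General solution: x = 6079 + 7654t, y = -1980 - 2493t for integer t.
24978 ≤ 6079 + 7654t ≤ 45403 gives t ∈ [3, 5], which is 3 values.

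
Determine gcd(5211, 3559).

gcd(5211, 3559):
  5211 = 1·3559 + 1652
  3559 = 2·1652 + 255
  1652 = 6·255 + 122
  255 = 2·122 + 11
  122 = 11·11 + 1
  11 = 11·1
so gcd(5211, 3559) = 1.

1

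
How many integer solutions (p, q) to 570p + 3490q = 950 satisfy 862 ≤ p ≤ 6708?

gcd(3490, 570):
  3490 = 6×570 + 70
  570 = 8×70 + 10
  70 = 7×10
so gcd(3490, 570) = 10.
Back-substitute for Bézout coefficients:
  10 = 570 - 8×70
  ... = 570×(49) + 3490×(-8)
Scale by 95: particular solution (4655, -760); reduce p mod 349: (118, -19).
General solution: p = 118 + 349t, q = -19 - 57t for integer t.
862 ≤ 118 + 349t ≤ 6708 gives t ∈ [3, 18], which is 16 values.

16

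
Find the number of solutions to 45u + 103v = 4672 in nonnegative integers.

1

gcd(103, 45) = 1.
By Bézout, 45·(-16) + 103·(7) = 1.
One solution: (26, 34).
General: u = 26 + 103t, v = 34 - 45t.
u ≥ 0 ⇒ t ≥ 0; v ≥ 0 ⇒ t ≤ 0. So t ∈ [0, 0]: 1 solution.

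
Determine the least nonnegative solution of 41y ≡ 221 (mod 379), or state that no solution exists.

gcd(379, 41):
  379 = 9·41 + 10
  41 = 4·10 + 1
  10 = 10·1
so gcd(379, 41) = 1.
1 divides 221, so solutions exist.
Back-substitute for Bézout coefficients:
  1 = 41 - 4·10
  ... = 41·(37) + 379·(-4)
So 41·(37) ≡ 1 (mod 379); multiply by 221: y ≡ 8177 (mod 379).
Smallest nonnegative: y = 8177 mod 379 = 218.

218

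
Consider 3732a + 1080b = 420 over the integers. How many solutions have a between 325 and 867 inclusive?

6

gcd(3732, 1080) = 12  (3732 = 3·1080 + 492, 1080 = 2·492 + 96, 492 = 5·96 + 12, 96 = 8·12).
Back-substituting, 3732·(11) + 1080·(-38) = 12.
Scale by 35: particular solution (385, -1330); reduce a mod 90: (25, -86).
General solution: a = 25 + 90t, b = -86 - 311t for integer t.
325 ≤ 25 + 90t ≤ 867 gives t ∈ [4, 9], which is 6 values.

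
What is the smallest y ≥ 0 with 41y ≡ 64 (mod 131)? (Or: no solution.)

107

gcd(131, 41) = 1  (131 = 3*41 + 8, 41 = 5*8 + 1, 8 = 8*1).
1 divides 64, so solutions exist.
Back-substituting, 41*(16) + 131*(-5) = 1.
So 41*(16) ≡ 1 (mod 131); multiply by 64: y ≡ 1024 (mod 131).
Smallest nonnegative: y = 1024 mod 131 = 107.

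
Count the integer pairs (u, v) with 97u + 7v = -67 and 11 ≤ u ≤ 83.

gcd(97, 7) = 1  (97 = 13·7 + 6, 7 = 1·6 + 1, 6 = 6·1).
Back-substituting, 97·(-1) + 7·(14) = 1.
Scale by -67: particular solution (67, -938); reduce u mod 7: (4, -65).
General solution: u = 4 + 7t, v = -65 - 97t for integer t.
11 ≤ 4 + 7t ≤ 83 gives t ∈ [1, 11], which is 11 values.

11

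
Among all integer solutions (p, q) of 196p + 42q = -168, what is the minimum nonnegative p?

0

gcd(196, 42) = 14.
14 divides -168, so solutions exist.
By Bézout, 196·(-1) + 42·(5) = 14.
Scale by -168/14 = -12: (p₀, q₀) = (12, -60).
General solution: p = 12 + 3t, q = -60 - 14t for integer t.
p ≥ 0: smallest is 12 mod 3 = 0 (at t = -4), with q = -4.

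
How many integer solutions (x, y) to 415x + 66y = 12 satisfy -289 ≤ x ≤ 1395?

25

gcd(415, 66) = 1  (415 = 6*66 + 19, 66 = 3*19 + 9, 19 = 2*9 + 1, 9 = 9*1).
Back-substituting, 415*(7) + 66*(-44) = 1.
Scale by 12: particular solution (84, -528); reduce x mod 66: (18, -113).
General solution: x = 18 + 66t, y = -113 - 415t for integer t.
-289 ≤ 18 + 66t ≤ 1395 gives t ∈ [-4, 20], which is 25 values.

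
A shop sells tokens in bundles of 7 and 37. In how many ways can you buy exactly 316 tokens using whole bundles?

1

Need nonnegative integers with 7j + 37k = 316.
gcd(7, 37) = 1, and 7·(16) + 37·(-3) = 1.
So (j₀, k₀) = (5056, -948); general j = 5056 + 37t, k = -948 - 7t.
j ≥ 0 ⇒ t ≥ -136; k ≥ 0 ⇒ t ≤ -136. That's 1 value of t.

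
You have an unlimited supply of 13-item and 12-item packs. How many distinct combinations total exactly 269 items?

Need nonnegative integers with 13j + 12k = 269.
gcd(13, 12) = 1, and 13·(1) + 12·(-1) = 1.
So (j₀, k₀) = (269, -269); general j = 269 + 12t, k = -269 - 13t.
j ≥ 0 ⇒ t ≥ -22; k ≥ 0 ⇒ t ≤ -21. That's 2 values of t.

2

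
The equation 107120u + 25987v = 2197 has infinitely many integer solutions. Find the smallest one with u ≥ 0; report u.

gcd(107120, 25987):
  107120 = 4*25987 + 3172
  25987 = 8*3172 + 611
  3172 = 5*611 + 117
  611 = 5*117 + 26
  117 = 4*26 + 13
  26 = 2*13
so gcd(107120, 25987) = 13.
13 divides 2197, so solutions exist.
Back-substitute for Bézout coefficients:
  13 = 117 - 4*26
  ... = 107120*(893) + 25987*(-3681)
Scale by 2197/13 = 169: (u₀, v₀) = (150917, -622089).
General solution: u = 150917 + 1999t, v = -622089 - 8240t for integer t.
u ≥ 0: smallest is 150917 mod 1999 = 992 (at t = -75), with v = -4089.

992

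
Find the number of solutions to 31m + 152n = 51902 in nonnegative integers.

11

gcd(152, 31) = 1  (152 = 4*31 + 28, 31 = 1*28 + 3, 28 = 9*3 + 1, 3 = 3*1).
Back-substituting, 31*(-49) + 152*(10) = 1.
Scale by 51902: one solution is (-2543198, 519020). Reduce m mod 152: (66, 328).
General: m = 66 + 152t, n = 328 - 31t.
m ≥ 0 ⇒ t ≥ 0; n ≥ 0 ⇒ t ≤ 10. So t ∈ [0, 10]: 11 solutions.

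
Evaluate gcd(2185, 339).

1

gcd(2185, 339):
  2185 = 6*339 + 151
  339 = 2*151 + 37
  151 = 4*37 + 3
  37 = 12*3 + 1
  3 = 3*1
so gcd(2185, 339) = 1.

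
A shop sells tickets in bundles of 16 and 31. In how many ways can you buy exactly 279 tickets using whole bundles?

Need nonnegative integers with 16j + 31k = 279.
gcd(16, 31) = 1, and 16·(2) + 31·(-1) = 1.
So (j₀, k₀) = (558, -279); general j = 558 + 31t, k = -279 - 16t.
j ≥ 0 ⇒ t ≥ -18; k ≥ 0 ⇒ t ≤ -18. That's 1 value of t.

1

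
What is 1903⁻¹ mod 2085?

1432

gcd(2085, 1903):
  2085 = 1×1903 + 182
  1903 = 10×182 + 83
  182 = 2×83 + 16
  83 = 5×16 + 3
  16 = 5×3 + 1
  3 = 3×1
so gcd(2085, 1903) = 1.
Back-substitute for Bézout coefficients:
  1 = 16 - 5×3
  ... = 1903×(-653) + 2085×(596)
So 1903×-653 ≡ 1 (mod 2085), and -653 mod 2085 = 1432.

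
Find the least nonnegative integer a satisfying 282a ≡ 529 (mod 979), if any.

gcd(979, 282) = 1  (979 = 3*282 + 133, 282 = 2*133 + 16, 133 = 8*16 + 5, 16 = 3*5 + 1, 5 = 5*1).
1 divides 529, so solutions exist.
Back-substituting, 282*(184) + 979*(-53) = 1.
So 282*(184) ≡ 1 (mod 979); multiply by 529: a ≡ 97336 (mod 979).
Smallest nonnegative: a = 97336 mod 979 = 415.

415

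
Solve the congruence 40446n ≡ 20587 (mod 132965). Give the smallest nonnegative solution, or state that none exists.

gcd(132965, 40446):
  132965 = 3×40446 + 11627
  40446 = 3×11627 + 5565
  11627 = 2×5565 + 497
  5565 = 11×497 + 98
  497 = 5×98 + 7
  98 = 14×7
so gcd(132965, 40446) = 7.
7 divides 20587, so solutions exist.
Back-substitute for Bézout coefficients:
  7 = 497 - 5×98
  ... = 40446×(-1338) + 132965×(407)
So 40446×(-1338) ≡ 7 (mod 132965); multiply by 2941: n ≡ -3935058 (mod 18995).
Smallest nonnegative: n = -3935058 mod 18995 = 15902.

15902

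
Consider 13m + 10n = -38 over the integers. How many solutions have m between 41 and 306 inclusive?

gcd(13, 10) = 1  (13 = 1*10 + 3, 10 = 3*3 + 1, 3 = 3*1).
Back-substituting, 13*(-3) + 10*(4) = 1.
Scale by -38: particular solution (114, -152); reduce m mod 10: (4, -9).
General solution: m = 4 + 10t, n = -9 - 13t for integer t.
41 ≤ 4 + 10t ≤ 306 gives t ∈ [4, 30], which is 27 values.

27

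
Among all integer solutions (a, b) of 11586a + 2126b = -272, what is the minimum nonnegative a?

996

gcd(11586, 2126) = 2.
2 divides -272, so solutions exist.
By Bézout, 11586*(149) + 2126*(-812) = 2.
Scale by -272/2 = -136: (a₀, b₀) = (-20264, 110432).
General solution: a = -20264 + 1063t, b = 110432 - 5793t for integer t.
a ≥ 0: smallest is -20264 mod 1063 = 996 (at t = 20), with b = -5428.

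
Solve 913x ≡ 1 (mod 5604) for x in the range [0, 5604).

2713

gcd(5604, 913) = 1  (5604 = 6×913 + 126, 913 = 7×126 + 31, 126 = 4×31 + 2, 31 = 15×2 + 1, 2 = 2×1).
Back-substituting, 913×(2713) + 5604×(-442) = 1.
So 913×2713 ≡ 1 (mod 5604), and 2713 mod 5604 = 2713.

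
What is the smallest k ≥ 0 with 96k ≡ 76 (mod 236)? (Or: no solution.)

18

gcd(236, 96) = 4  (236 = 2·96 + 44, 96 = 2·44 + 8, 44 = 5·8 + 4, 8 = 2·4).
4 divides 76, so solutions exist.
Back-substituting, 96·(-27) + 236·(11) = 4.
So 96·(-27) ≡ 4 (mod 236); multiply by 19: k ≡ -513 (mod 59).
Smallest nonnegative: k = -513 mod 59 = 18.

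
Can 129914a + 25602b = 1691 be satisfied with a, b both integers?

gcd(129914, 25602) = 34.
34 does not divide 1691 (remainder 25), so no integer solutions.

no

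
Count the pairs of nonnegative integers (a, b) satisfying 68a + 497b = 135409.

4

gcd(497, 68) = 1  (497 = 7×68 + 21, 68 = 3×21 + 5, 21 = 4×5 + 1, 5 = 5×1).
Back-substituting, 68×(-95) + 497×(13) = 1.
Scale by 135409: one solution is (-12863855, 1760317). Reduce a mod 497: (493, 205).
General: a = 493 + 497t, b = 205 - 68t.
a ≥ 0 ⇒ t ≥ 0; b ≥ 0 ⇒ t ≤ 3. So t ∈ [0, 3]: 4 solutions.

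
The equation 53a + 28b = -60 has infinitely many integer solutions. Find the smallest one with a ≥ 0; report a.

gcd(53, 28):
  53 = 1·28 + 25
  28 = 1·25 + 3
  25 = 8·3 + 1
  3 = 3·1
so gcd(53, 28) = 1.
1 divides -60, so solutions exist.
Back-substitute for Bézout coefficients:
  1 = 25 - 8·3
  ... = 53·(9) + 28·(-17)
Scale by -60/1 = -60: (a₀, b₀) = (-540, 1020).
General solution: a = -540 + 28t, b = 1020 - 53t for integer t.
a ≥ 0: smallest is -540 mod 28 = 20 (at t = 20), with b = -40.

20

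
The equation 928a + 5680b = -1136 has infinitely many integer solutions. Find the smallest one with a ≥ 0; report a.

gcd(5680, 928):
  5680 = 6×928 + 112
  928 = 8×112 + 32
  112 = 3×32 + 16
  32 = 2×16
so gcd(5680, 928) = 16.
16 divides -1136, so solutions exist.
Back-substitute for Bézout coefficients:
  16 = 112 - 3×32
  ... = 928×(-153) + 5680×(25)
Scale by -1136/16 = -71: (a₀, b₀) = (10863, -1775).
General solution: a = 10863 + 355t, b = -1775 - 58t for integer t.
a ≥ 0: smallest is 10863 mod 355 = 213 (at t = -30), with b = -35.

213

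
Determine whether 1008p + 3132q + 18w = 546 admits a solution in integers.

no

gcd(3132, 1008) = 36  (3132 = 3·1008 + 108, 1008 = 9·108 + 36, 108 = 3·36).
gcd(36, 18) = 18.
18 does not divide 546 (remainder 6), so no integer solutions.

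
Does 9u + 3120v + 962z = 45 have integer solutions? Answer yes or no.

yes

gcd(3120, 9) = 3  (3120 = 346·9 + 6, 9 = 1·6 + 3, 6 = 2·3).
gcd(3, 962) = 1.
1 divides 45, so integer solutions exist.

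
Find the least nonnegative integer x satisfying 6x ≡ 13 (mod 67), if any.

58

gcd(67, 6):
  67 = 11·6 + 1
  6 = 6·1
so gcd(67, 6) = 1.
1 divides 13, so solutions exist.
Back-substitute for Bézout coefficients:
  1 = 67 - 11·6
  ... = 6·(-11) + 67·(1)
So 6·(-11) ≡ 1 (mod 67); multiply by 13: x ≡ -143 (mod 67).
Smallest nonnegative: x = -143 mod 67 = 58.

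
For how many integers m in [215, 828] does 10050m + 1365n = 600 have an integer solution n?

gcd(10050, 1365) = 15.
By Bézout, 10050*(-11) + 1365*(81) = 15.
Particular solution: (15, -110).
General solution: m = 15 + 91t, n = -110 - 670t for integer t.
215 ≤ 15 + 91t ≤ 828 gives t ∈ [3, 8], which is 6 values.

6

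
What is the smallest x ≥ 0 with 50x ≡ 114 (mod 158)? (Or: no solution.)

gcd(158, 50) = 2  (158 = 3·50 + 8, 50 = 6·8 + 2, 8 = 4·2).
2 divides 114, so solutions exist.
Back-substituting, 50·(19) + 158·(-6) = 2.
So 50·(19) ≡ 2 (mod 158); multiply by 57: x ≡ 1083 (mod 79).
Smallest nonnegative: x = 1083 mod 79 = 56.

56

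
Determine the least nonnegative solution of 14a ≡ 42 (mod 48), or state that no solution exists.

gcd(48, 14):
  48 = 3×14 + 6
  14 = 2×6 + 2
  6 = 3×2
so gcd(48, 14) = 2.
2 divides 42, so solutions exist.
Back-substitute for Bézout coefficients:
  2 = 14 - 2×6
  ... = 14×(7) + 48×(-2)
So 14×(7) ≡ 2 (mod 48); multiply by 21: a ≡ 147 (mod 24).
Smallest nonnegative: a = 147 mod 24 = 3.

3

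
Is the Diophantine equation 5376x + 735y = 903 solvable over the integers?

gcd(5376, 735) = 21.
21 divides 903, so integer solutions exist.

yes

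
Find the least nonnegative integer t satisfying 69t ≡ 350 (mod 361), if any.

26

gcd(361, 69):
  361 = 5*69 + 16
  69 = 4*16 + 5
  16 = 3*5 + 1
  5 = 5*1
so gcd(361, 69) = 1.
1 divides 350, so solutions exist.
Back-substitute for Bézout coefficients:
  1 = 16 - 3*5
  ... = 69*(-68) + 361*(13)
So 69*(-68) ≡ 1 (mod 361); multiply by 350: t ≡ -23800 (mod 361).
Smallest nonnegative: t = -23800 mod 361 = 26.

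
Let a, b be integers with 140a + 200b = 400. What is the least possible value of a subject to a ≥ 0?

0

gcd(200, 140):
  200 = 1·140 + 60
  140 = 2·60 + 20
  60 = 3·20
so gcd(200, 140) = 20.
20 divides 400, so solutions exist.
Back-substitute for Bézout coefficients:
  20 = 140 - 2·60
  ... = 140·(3) + 200·(-2)
Scale by 400/20 = 20: (a₀, b₀) = (60, -40).
General solution: a = 60 + 10t, b = -40 - 7t for integer t.
a ≥ 0: smallest is 60 mod 10 = 0 (at t = -6), with b = 2.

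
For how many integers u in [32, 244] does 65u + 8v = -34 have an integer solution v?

26

gcd(65, 8) = 1.
By Bézout, 65*(1) + 8*(-8) = 1.
Particular solution: (6, -53).
General solution: u = 6 + 8t, v = -53 - 65t for integer t.
32 ≤ 6 + 8t ≤ 244 gives t ∈ [4, 29], which is 26 values.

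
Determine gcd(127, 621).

gcd(621, 127):
  621 = 4×127 + 113
  127 = 1×113 + 14
  113 = 8×14 + 1
  14 = 14×1
so gcd(621, 127) = 1.

1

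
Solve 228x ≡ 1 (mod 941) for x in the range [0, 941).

gcd(941, 228):
  941 = 4×228 + 29
  228 = 7×29 + 25
  29 = 1×25 + 4
  25 = 6×4 + 1
  4 = 4×1
so gcd(941, 228) = 1.
Back-substitute for Bézout coefficients:
  1 = 25 - 6×4
  ... = 228×(227) + 941×(-55)
So 228×227 ≡ 1 (mod 941), and 227 mod 941 = 227.

227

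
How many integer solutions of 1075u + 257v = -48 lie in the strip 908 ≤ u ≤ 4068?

gcd(1075, 257) = 1.
By Bézout, 1075×(-82) + 257×(343) = 1.
Particular solution: (81, -339).
General solution: u = 81 + 257t, v = -339 - 1075t for integer t.
908 ≤ 81 + 257t ≤ 4068 gives t ∈ [4, 15], which is 12 values.

12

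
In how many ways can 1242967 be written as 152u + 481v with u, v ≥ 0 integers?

gcd(481, 152) = 1.
By Bézout, 152×(-231) + 481×(73) = 1.
One solution: (358, 2471).
General: u = 358 + 481t, v = 2471 - 152t.
u ≥ 0 ⇒ t ≥ 0; v ≥ 0 ⇒ t ≤ 16. So t ∈ [0, 16]: 17 solutions.

17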